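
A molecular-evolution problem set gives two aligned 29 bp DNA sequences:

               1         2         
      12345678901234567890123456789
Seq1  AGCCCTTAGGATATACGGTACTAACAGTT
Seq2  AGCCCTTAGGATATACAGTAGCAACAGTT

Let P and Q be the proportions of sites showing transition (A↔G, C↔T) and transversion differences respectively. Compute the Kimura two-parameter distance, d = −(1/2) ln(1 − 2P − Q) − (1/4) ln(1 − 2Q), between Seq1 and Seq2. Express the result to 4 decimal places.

Mismatches occur at site 17 (G/A, transition), site 21 (C/G, transversion), site 22 (T/C, transition).
Of the 3 differences, 2 transitions and 1 transversion over 29 sites: P = 2/29 = 0.068966, Q = 1/29 = 0.034483.
d = −0.5·ln(0.827585) − 0.25·ln(0.931034) = −0.5·(-0.189243) − 0.25·(-0.071459) = 0.1125.

0.1125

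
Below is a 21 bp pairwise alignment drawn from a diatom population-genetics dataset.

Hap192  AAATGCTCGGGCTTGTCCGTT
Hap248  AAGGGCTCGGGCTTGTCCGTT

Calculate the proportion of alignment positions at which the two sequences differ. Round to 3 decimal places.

The sequences differ at positions 3 (A/G), 4 (T/G).
There are 2 differences over 21 sites, so p = 2/21 = 0.095.

0.095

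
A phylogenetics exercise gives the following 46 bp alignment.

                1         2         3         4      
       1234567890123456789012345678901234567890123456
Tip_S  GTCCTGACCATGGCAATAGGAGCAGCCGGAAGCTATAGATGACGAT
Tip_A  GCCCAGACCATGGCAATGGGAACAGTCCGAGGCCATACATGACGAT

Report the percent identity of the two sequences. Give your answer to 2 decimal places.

80.43%

Mismatches occur at site 2 (T→C), site 5 (T→A), site 18 (A→G), site 22 (G→A), site 26 (C→T), site 28 (G→C), site 31 (A→G), site 34 (T→C), site 38 (G→C).
37 of the 46 sites match, so the percent identity is 37/46 × 100 = 80.43%.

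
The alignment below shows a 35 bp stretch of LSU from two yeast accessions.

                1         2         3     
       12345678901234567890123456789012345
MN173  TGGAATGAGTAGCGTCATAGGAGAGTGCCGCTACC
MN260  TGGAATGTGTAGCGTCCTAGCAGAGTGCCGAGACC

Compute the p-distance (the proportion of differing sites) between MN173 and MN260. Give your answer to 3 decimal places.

0.143

The sequences differ at positions 8 (A/T), 17 (A/C), 21 (G/C), 31 (C/A), 32 (T/G).
There are 5 differences over 35 sites, so p = 5/35 = 0.143.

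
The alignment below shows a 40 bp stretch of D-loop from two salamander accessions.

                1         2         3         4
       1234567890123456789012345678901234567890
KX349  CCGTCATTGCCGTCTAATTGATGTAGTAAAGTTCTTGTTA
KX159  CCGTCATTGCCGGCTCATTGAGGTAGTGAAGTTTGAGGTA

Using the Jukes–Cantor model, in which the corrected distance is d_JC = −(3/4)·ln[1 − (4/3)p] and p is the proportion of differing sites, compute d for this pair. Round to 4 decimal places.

Differing sites — 13:T/G; 16:A/C; 22:T/G; 28:A/G; 34:C/T; 35:T/G; 36:T/A; 38:T/G.
p = 8/40 = 0.200000.
d = −0.75 · ln(1 − (4/3)·0.200000) = −0.75 · ln(0.733333) = −0.75 · (-0.310155) = 0.2326.

0.2326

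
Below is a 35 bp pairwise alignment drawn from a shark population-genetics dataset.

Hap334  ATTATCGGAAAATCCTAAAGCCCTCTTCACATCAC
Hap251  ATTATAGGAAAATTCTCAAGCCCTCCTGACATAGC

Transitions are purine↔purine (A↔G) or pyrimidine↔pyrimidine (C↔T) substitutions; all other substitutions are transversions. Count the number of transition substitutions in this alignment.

Differing sites — 6:C/A (Tv); 14:C/T (Ti); 17:A/C (Tv); 26:T/C (Ti); 28:C/G (Tv); 33:C/A (Tv); 34:A/G (Ti).
Of the 7 differences, 3 transitions and 4 transversions, so the answer is 3.

3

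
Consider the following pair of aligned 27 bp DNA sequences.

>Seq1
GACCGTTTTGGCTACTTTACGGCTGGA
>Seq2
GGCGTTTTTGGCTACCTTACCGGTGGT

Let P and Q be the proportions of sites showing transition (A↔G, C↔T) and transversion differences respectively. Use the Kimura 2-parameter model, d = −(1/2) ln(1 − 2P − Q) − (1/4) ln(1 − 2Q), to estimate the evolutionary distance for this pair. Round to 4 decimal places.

Differing sites — 2:A/G (Ti); 4:C/G (Tv); 5:G/T (Tv); 16:T/C (Ti); 21:G/C (Tv); 23:C/G (Tv); 27:A/T (Tv).
Of the 7 differences, 2 transitions and 5 transversions over 27 sites: P = 2/27 = 0.074074, Q = 5/27 = 0.185185.
d = −0.5·ln(0.666667) − 0.25·ln(0.629630) = −0.5·(-0.405465) − 0.25·(-0.462623) = 0.3184.

0.3184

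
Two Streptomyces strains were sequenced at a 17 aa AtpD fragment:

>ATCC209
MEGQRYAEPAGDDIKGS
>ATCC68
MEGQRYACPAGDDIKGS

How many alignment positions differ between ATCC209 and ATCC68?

1

A single mismatch occurs at site 8 (E→C).
That gives 1 mismatch out of 17 aligned sites, so the Hamming distance is 1.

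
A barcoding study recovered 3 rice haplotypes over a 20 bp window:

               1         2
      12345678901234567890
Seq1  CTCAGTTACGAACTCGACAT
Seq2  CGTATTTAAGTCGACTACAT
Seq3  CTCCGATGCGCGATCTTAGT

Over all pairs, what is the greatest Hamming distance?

Pairwise Hamming distances:
  Seq1 vs Seq2: 9
  Seq1 vs Seq3: 10
  Seq2 vs Seq3: 14
The largest is 14, between Seq2 and Seq3.

14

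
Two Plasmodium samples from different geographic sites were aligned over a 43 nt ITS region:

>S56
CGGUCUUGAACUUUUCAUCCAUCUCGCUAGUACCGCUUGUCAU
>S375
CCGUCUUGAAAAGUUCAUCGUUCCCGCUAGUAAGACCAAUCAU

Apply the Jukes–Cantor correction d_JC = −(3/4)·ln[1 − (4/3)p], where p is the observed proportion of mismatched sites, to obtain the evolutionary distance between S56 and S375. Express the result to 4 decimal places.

0.3870

Mismatches occur at site 2 (G→C), site 11 (C→A), site 12 (U→A), site 13 (U→G), site 20 (C→G), site 21 (A→U), site 24 (U→C), site 33 (C→A), site 34 (C→G), site 35 (G→A), site 37 (U→C), site 38 (U→A), site 39 (G→A).
p = 13/43 = 0.302326.
d = −0.75 · ln(1 − (4/3)·0.302326) = −0.75 · ln(0.596899) = −0.75 · (-0.516007) = 0.3870.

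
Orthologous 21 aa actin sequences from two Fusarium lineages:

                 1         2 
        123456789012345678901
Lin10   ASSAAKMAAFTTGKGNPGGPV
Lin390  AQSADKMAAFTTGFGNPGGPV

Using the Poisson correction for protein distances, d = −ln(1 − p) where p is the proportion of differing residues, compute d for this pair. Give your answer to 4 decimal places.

0.1542

Differing sites — 2:S/Q; 5:A/D; 14:K/F.
p = 3/21 = 0.142857.
d = −ln(1 − 0.142857) = −ln(0.857143) = 0.1542.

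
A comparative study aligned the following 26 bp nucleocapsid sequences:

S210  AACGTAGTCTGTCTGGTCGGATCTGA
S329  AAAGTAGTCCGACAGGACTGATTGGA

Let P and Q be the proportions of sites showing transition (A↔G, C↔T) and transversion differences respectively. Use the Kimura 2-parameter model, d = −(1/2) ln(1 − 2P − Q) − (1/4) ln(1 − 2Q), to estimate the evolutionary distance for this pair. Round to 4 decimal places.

Mismatches occur at site 3 (C/A, transversion), site 10 (T/C, transition), site 12 (T/A, transversion), site 14 (T/A, transversion), site 17 (T/A, transversion), site 19 (G/T, transversion), site 23 (C/T, transition), site 24 (T/G, transversion).
Of the 8 differences, 2 transitions and 6 transversions over 26 sites: P = 2/26 = 0.076923, Q = 6/26 = 0.230769.
d = −0.5·ln(0.615385) − 0.25·ln(0.538462) = −0.5·(-0.485507) − 0.25·(-0.619038) = 0.3975.

0.3975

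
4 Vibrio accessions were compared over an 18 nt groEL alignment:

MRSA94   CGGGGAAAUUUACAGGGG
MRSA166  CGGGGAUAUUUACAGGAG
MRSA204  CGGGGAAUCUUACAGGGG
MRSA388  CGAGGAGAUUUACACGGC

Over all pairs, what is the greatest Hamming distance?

Pairwise Hamming distances:
  MRSA94 vs MRSA166: 2
  MRSA94 vs MRSA204: 2
  MRSA94 vs MRSA388: 4
  MRSA166 vs MRSA204: 4
  MRSA166 vs MRSA388: 5
  MRSA204 vs MRSA388: 6
The largest is 6, between MRSA204 and MRSA388.

6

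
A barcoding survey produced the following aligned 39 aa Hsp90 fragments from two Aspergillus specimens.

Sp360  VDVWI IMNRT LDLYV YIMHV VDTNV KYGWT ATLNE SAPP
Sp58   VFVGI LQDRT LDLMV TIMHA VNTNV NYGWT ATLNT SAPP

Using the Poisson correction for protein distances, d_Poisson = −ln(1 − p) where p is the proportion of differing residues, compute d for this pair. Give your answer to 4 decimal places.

0.3314

Mismatches occur at site 2 (D/F), site 4 (W/G), site 6 (I/L), site 7 (M/Q), site 8 (N/D), site 14 (Y/M), site 16 (Y/T), site 20 (V/A), site 22 (D/N), site 26 (K/N), site 35 (E/T).
p = 11/39 = 0.282051.
d = −ln(1 − 0.282051) = −ln(0.717949) = 0.3314.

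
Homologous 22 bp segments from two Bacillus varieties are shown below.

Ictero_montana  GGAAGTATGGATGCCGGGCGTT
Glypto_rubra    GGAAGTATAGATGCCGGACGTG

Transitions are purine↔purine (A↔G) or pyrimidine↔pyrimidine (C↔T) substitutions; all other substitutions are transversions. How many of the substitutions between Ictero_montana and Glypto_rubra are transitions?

2

Differing sites — 9:G/A (Ti); 18:G/A (Ti); 22:T/G (Tv).
Of the 3 differences, 2 transitions and 1 transversion, so the answer is 2.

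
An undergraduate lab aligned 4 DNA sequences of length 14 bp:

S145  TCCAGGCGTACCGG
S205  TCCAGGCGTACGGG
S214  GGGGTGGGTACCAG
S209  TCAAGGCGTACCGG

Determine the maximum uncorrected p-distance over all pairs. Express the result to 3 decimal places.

0.571

Pairwise Hamming distances:
  S145 vs S205: 1
  S145 vs S214: 7
  S145 vs S209: 1
  S205 vs S214: 8
  S205 vs S209: 2
  S214 vs S209: 7
The largest is 8 mismatches, between S205 and S214; p = 8/14 = 0.571.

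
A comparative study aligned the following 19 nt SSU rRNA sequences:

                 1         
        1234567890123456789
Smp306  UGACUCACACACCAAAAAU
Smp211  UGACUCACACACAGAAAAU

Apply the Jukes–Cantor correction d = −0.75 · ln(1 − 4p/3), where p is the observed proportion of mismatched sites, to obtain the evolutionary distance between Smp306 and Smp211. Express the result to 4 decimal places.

0.1134

Differing sites — 13:C/A; 14:A/G.
p = 2/19 = 0.105263.
d = −0.75 · ln(1 − (4/3)·0.105263) = −0.75 · ln(0.859649) = −0.75 · (-0.151231) = 0.1134.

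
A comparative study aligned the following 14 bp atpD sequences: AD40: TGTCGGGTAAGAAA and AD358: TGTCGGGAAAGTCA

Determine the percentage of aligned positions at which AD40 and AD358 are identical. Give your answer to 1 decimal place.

78.6%

Mismatches occur at site 8 (T→A), site 12 (A→T), site 13 (A→C).
11 of the 14 sites match, so the percent identity is 11/14 × 100 = 78.6%.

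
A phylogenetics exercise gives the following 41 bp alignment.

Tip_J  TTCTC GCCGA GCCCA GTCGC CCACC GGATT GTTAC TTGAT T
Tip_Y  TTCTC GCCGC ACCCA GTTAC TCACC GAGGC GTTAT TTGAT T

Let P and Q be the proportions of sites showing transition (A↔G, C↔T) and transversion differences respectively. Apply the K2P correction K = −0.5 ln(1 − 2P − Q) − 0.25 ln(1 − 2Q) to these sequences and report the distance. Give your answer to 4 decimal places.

The sequences differ at positions 10 (A/C, transversion), 11 (G/A, transition), 18 (C/T, transition), 19 (G/A, transition), 21 (C/T, transition), 27 (G/A, transition), 28 (A/G, transition), 29 (T/G, transversion), 30 (T/C, transition), 35 (C/T, transition).
Of the 10 differences, 8 transitions and 2 transversions over 41 sites: P = 8/41 = 0.195122, Q = 2/41 = 0.048780.
d = −0.5·ln(0.560976) − 0.25·ln(0.902440) = −0.5·(-0.578077) − 0.25·(-0.102653) = 0.3147.

0.3147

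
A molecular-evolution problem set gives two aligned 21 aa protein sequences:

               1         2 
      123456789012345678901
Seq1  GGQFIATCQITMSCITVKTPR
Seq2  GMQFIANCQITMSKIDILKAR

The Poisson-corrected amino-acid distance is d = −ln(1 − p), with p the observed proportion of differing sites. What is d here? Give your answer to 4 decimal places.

0.4796

Differing sites — 2:G/M; 7:T/N; 14:C/K; 16:T/D; 17:V/I; 18:K/L; 19:T/K; 20:P/A.
p = 8/21 = 0.380952.
d = −ln(1 − 0.380952) = −ln(0.619048) = 0.4796.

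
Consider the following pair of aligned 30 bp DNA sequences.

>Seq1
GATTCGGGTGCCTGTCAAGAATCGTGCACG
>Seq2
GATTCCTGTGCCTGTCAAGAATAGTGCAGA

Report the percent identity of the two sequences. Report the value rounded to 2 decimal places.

The sequences differ at positions 6 (G/C), 7 (G/T), 23 (C/A), 29 (C/G), 30 (G/A).
25 of the 30 sites match, so the percent identity is 25/30 × 100 = 83.33%.

83.33%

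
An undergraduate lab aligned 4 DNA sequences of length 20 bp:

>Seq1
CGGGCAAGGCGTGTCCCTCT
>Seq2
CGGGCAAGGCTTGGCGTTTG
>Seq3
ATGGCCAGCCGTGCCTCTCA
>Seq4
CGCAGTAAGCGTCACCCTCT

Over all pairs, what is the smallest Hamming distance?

Pairwise Hamming distances:
  Seq1 vs Seq2: 6
  Seq1 vs Seq3: 7
  Seq1 vs Seq4: 7
  Seq2 vs Seq3: 10
  Seq2 vs Seq4: 12
  Seq3 vs Seq4: 12
The smallest is 6, between Seq1 and Seq2.

6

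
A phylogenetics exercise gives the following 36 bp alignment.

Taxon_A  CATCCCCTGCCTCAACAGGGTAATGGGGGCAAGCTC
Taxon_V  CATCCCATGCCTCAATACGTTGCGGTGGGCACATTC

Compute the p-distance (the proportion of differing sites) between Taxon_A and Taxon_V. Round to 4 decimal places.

The sequences differ at positions 7 (C/A), 16 (C/T), 18 (G/C), 20 (G/T), 22 (A/G), 23 (A/C), 24 (T/G), 26 (G/T), 32 (A/C), 33 (G/A), 34 (C/T).
There are 11 differences over 36 sites, so p = 11/36 = 0.3056.

0.3056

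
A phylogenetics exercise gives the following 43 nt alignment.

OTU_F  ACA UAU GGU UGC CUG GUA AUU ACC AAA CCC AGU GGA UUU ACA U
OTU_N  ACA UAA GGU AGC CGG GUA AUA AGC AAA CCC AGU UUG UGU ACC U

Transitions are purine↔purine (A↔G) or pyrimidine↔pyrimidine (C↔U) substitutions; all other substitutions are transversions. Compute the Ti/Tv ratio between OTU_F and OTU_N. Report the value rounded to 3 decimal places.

The sequences differ at positions 6 (U/A, transversion), 10 (U/A, transversion), 14 (U/G, transversion), 21 (U/A, transversion), 23 (C/G, transversion), 34 (G/U, transversion), 35 (G/U, transversion), 36 (A/G, transition), 38 (U/G, transversion), 42 (A/C, transversion).
Of the 10 differences, 1 transition and 9 transversions, so Ti/Tv = 1/9 = 0.111.

0.111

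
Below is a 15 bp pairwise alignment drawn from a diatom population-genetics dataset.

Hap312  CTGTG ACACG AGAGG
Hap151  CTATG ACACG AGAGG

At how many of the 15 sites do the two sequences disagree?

1

A single mismatch occurs at site 3 (G↔A).
That gives 1 mismatch out of 15 aligned sites, so the Hamming distance is 1.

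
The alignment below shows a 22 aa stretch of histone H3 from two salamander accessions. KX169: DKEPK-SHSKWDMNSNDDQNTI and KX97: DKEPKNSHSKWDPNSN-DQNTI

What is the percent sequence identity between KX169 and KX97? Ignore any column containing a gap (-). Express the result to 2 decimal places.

Excluding the 2 gap columns leaves 20 comparable sites.
A single mismatch occurs at site 13 (M→P).
19 of the 20 comparable sites match, so the percent identity is 19/20 × 100 = 95.00%.

95.00%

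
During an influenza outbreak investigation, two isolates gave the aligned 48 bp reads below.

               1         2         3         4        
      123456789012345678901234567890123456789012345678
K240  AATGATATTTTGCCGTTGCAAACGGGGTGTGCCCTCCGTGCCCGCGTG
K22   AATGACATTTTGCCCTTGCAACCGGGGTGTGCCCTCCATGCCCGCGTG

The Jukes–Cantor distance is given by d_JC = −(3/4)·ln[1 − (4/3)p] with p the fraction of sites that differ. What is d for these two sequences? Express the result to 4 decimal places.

0.0883

Differing sites — 6:T/C; 15:G/C; 22:A/C; 38:G/A.
p = 4/48 = 0.083333.
d = −0.75 · ln(1 − (4/3)·0.083333) = −0.75 · ln(0.888889) = −0.75 · (-0.117783) = 0.0883.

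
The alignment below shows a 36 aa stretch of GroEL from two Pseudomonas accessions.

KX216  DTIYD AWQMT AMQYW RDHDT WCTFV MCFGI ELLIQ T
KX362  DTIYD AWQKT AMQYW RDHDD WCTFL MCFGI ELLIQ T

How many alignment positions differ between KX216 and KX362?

Mismatches occur at site 9 (M↔K), site 20 (T↔D), site 25 (V↔L).
That gives 3 mismatches out of 36 aligned sites, so the Hamming distance is 3.

3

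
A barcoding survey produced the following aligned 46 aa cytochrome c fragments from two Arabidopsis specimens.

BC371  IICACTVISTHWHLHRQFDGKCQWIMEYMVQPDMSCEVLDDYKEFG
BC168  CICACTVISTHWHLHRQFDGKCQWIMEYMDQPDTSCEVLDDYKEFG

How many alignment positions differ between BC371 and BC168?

Differing sites — 1:I/C; 30:V/D; 34:M/T.
That gives 3 mismatches out of 46 aligned sites, so the Hamming distance is 3.

3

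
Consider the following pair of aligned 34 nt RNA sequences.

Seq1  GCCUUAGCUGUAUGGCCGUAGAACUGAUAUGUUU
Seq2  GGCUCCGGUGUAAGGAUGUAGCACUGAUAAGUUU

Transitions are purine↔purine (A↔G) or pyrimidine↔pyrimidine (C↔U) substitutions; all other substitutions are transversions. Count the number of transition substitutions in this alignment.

2

The sequences differ at positions 2 (C/G, transversion), 5 (U/C, transition), 6 (A/C, transversion), 8 (C/G, transversion), 13 (U/A, transversion), 16 (C/A, transversion), 17 (C/U, transition), 22 (A/C, transversion), 30 (U/A, transversion).
Of the 9 differences, 2 transitions and 7 transversions, so the answer is 2.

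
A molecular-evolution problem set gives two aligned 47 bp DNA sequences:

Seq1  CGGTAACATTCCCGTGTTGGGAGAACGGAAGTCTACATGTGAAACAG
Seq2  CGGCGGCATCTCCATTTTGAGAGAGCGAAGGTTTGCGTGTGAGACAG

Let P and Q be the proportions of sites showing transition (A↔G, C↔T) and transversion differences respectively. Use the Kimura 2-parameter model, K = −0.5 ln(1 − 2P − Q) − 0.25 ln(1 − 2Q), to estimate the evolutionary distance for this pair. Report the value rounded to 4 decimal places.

Differing sites — 4:T/C (Ti); 5:A/G (Ti); 6:A/G (Ti); 10:T/C (Ti); 11:C/T (Ti); 14:G/A (Ti); 16:G/T (Tv); 20:G/A (Ti); 25:A/G (Ti); 28:G/A (Ti); 30:A/G (Ti); 33:C/T (Ti); 35:A/G (Ti); 37:A/G (Ti); 43:A/G (Ti).
Of the 15 differences, 14 transitions and 1 transversion over 47 sites: P = 14/47 = 0.297872, Q = 1/47 = 0.021277.
d = −0.5·ln(0.382979) − 0.25·ln(0.957446) = −0.5·(-0.959775) − 0.25·(-0.043486) = 0.4908.

0.4908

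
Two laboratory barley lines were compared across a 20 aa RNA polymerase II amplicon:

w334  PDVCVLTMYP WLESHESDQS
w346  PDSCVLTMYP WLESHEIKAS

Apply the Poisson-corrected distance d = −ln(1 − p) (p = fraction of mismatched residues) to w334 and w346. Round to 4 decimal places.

0.2231

Mismatches occur at site 3 (V↔S), site 17 (S↔I), site 18 (D↔K), site 19 (Q↔A).
p = 4/20 = 0.200000.
d = −ln(1 − 0.200000) = −ln(0.800000) = 0.2231.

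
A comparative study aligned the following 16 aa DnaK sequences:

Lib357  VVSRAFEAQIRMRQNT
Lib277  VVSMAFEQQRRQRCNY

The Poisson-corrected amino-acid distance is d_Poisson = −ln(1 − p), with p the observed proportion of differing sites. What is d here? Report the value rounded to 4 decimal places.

0.4700

Differing sites — 4:R/M; 8:A/Q; 10:I/R; 12:M/Q; 14:Q/C; 16:T/Y.
p = 6/16 = 0.375000.
d = −ln(1 − 0.375000) = −ln(0.625000) = 0.4700.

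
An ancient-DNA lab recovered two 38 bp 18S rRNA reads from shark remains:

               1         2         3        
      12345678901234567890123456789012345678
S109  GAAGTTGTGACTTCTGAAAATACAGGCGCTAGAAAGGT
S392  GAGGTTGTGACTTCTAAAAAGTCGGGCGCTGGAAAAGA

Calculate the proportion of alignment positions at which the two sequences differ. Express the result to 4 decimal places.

The sequences differ at positions 3 (A/G), 16 (G/A), 21 (T/G), 22 (A/T), 24 (A/G), 31 (A/G), 36 (G/A), 38 (T/A).
There are 8 differences over 38 sites, so p = 8/38 = 0.2105.

0.2105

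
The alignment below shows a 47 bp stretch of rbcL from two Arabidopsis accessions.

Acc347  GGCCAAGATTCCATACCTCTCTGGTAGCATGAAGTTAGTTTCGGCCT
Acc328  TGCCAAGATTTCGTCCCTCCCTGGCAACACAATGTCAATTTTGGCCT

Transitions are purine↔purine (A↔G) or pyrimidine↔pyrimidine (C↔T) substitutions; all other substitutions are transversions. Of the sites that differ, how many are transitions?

10

Differing sites — 1:G/T (Tv); 11:C/T (Ti); 13:A/G (Ti); 15:A/C (Tv); 20:T/C (Ti); 25:T/C (Ti); 27:G/A (Ti); 30:T/C (Ti); 31:G/A (Ti); 33:A/T (Tv); 36:T/C (Ti); 38:G/A (Ti); 42:C/T (Ti).
Of the 13 differences, 10 transitions and 3 transversions, so the answer is 10.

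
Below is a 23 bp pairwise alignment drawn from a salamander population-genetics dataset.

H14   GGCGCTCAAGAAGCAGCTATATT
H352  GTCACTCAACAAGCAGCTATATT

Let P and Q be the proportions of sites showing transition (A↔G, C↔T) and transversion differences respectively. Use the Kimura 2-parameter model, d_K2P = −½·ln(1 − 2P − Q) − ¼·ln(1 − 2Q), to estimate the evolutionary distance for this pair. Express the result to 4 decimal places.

Mismatches occur at site 2 (G/T, transversion), site 4 (G/A, transition), site 10 (G/C, transversion).
Of the 3 differences, 1 transition and 2 transversions over 23 sites: P = 1/23 = 0.043478, Q = 2/23 = 0.086957.
d = −0.5·ln(0.826087) − 0.25·ln(0.826086) = −0.5·(-0.191055) − 0.25·(-0.191056) = 0.1433.

0.1433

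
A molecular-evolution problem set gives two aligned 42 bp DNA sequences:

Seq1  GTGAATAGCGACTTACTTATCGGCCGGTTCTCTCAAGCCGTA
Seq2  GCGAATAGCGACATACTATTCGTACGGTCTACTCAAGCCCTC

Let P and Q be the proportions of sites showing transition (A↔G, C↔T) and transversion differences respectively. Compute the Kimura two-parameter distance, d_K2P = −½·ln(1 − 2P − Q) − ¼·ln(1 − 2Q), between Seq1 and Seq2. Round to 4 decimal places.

The sequences differ at positions 2 (T/C, transition), 13 (T/A, transversion), 18 (T/A, transversion), 19 (A/T, transversion), 23 (G/T, transversion), 24 (C/A, transversion), 29 (T/C, transition), 30 (C/T, transition), 31 (T/A, transversion), 40 (G/C, transversion), 42 (A/C, transversion).
Of the 11 differences, 3 transitions and 8 transversions over 42 sites: P = 3/42 = 0.071429, Q = 8/42 = 0.190476.
d = −0.5·ln(0.666666) − 0.25·ln(0.619048) = −0.5·(-0.405466) − 0.25·(-0.479572) = 0.3226.

0.3226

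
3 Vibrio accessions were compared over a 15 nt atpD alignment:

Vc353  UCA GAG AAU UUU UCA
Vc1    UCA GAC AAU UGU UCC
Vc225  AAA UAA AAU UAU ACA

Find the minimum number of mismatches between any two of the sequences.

Pairwise Hamming distances:
  Vc353 vs Vc1: 3
  Vc353 vs Vc225: 6
  Vc1 vs Vc225: 7
The smallest is 3, between Vc353 and Vc1.

3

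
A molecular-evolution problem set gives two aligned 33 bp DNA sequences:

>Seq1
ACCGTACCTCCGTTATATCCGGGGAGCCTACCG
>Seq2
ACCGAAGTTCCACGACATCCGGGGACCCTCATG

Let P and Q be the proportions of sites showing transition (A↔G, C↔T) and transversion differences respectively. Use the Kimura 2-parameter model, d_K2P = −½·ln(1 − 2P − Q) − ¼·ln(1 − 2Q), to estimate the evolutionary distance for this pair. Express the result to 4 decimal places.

The sequences differ at positions 5 (T/A, transversion), 7 (C/G, transversion), 8 (C/T, transition), 12 (G/A, transition), 13 (T/C, transition), 14 (T/G, transversion), 16 (T/C, transition), 26 (G/C, transversion), 30 (A/C, transversion), 31 (C/A, transversion), 32 (C/T, transition).
Of the 11 differences, 5 transitions and 6 transversions over 33 sites: P = 5/33 = 0.151515, Q = 6/33 = 0.181818.
d = −0.5·ln(0.515152) − 0.25·ln(0.636364) = −0.5·(-0.663293) − 0.25·(-0.451985) = 0.4446.

0.4446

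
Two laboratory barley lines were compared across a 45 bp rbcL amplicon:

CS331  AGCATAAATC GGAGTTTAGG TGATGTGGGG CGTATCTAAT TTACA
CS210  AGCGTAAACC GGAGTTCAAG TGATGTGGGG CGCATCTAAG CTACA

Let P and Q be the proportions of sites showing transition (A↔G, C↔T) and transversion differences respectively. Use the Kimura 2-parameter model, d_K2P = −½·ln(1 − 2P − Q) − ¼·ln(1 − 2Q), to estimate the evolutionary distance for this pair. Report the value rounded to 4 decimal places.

The sequences differ at positions 4 (A/G, transition), 9 (T/C, transition), 17 (T/C, transition), 19 (G/A, transition), 33 (T/C, transition), 40 (T/G, transversion), 41 (T/C, transition).
Of the 7 differences, 6 transitions and 1 transversion over 45 sites: P = 6/45 = 0.133333, Q = 1/45 = 0.022222.
d = −0.5·ln(0.711112) − 0.25·ln(0.955556) = −0.5·(-0.340925) − 0.25·(-0.045462) = 0.1818.

0.1818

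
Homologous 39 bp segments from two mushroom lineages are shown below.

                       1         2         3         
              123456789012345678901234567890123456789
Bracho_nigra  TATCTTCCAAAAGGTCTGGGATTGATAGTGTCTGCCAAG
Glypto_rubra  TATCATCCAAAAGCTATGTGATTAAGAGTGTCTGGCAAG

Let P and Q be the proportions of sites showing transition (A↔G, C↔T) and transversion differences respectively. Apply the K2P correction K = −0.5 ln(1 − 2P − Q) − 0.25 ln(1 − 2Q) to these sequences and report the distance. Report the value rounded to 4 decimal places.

The sequences differ at positions 5 (T/A, transversion), 14 (G/C, transversion), 16 (C/A, transversion), 19 (G/T, transversion), 24 (G/A, transition), 26 (T/G, transversion), 35 (C/G, transversion).
Of the 7 differences, 1 transition and 6 transversions over 39 sites: P = 1/39 = 0.025641, Q = 6/39 = 0.153846.
d = −0.5·ln(0.794872) − 0.25·ln(0.692308) = −0.5·(-0.229574) − 0.25·(-0.367724) = 0.2067.

0.2067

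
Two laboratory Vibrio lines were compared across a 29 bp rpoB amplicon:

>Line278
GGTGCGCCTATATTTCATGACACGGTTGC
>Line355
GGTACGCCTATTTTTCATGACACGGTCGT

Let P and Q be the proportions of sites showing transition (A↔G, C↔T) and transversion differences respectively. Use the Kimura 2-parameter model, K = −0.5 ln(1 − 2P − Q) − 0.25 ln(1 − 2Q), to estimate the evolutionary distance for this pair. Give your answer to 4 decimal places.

0.1560

The sequences differ at positions 4 (G/A, transition), 12 (A/T, transversion), 27 (T/C, transition), 29 (C/T, transition).
Of the 4 differences, 3 transitions and 1 transversion over 29 sites: P = 3/29 = 0.103448, Q = 1/29 = 0.034483.
d = −0.5·ln(0.758621) − 0.25·ln(0.931034) = −0.5·(-0.276253) − 0.25·(-0.071459) = 0.1560.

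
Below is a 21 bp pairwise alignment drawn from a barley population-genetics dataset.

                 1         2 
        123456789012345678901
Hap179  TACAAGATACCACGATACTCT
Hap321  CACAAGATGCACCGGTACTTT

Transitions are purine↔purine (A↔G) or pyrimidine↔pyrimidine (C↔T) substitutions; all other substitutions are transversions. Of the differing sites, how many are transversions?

The sequences differ at positions 1 (T/C, transition), 9 (A/G, transition), 11 (C/A, transversion), 12 (A/C, transversion), 15 (A/G, transition), 20 (C/T, transition).
Of the 6 differences, 4 transitions and 2 transversions, so the answer is 2.

2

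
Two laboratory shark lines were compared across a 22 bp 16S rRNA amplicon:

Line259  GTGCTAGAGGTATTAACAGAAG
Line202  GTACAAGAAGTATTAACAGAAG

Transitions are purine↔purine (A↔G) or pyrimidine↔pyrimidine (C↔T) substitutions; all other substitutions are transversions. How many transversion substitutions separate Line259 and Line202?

Differing sites — 3:G/A (Ti); 5:T/A (Tv); 9:G/A (Ti).
Of the 3 differences, 2 transitions and 1 transversion, so the answer is 1.

1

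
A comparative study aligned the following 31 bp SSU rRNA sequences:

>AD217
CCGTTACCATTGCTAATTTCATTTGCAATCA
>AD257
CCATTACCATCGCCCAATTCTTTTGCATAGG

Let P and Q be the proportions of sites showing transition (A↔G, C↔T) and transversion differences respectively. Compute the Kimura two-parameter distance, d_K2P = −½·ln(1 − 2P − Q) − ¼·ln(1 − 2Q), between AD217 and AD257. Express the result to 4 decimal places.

0.4228

Differing sites — 3:G/A (Ti); 11:T/C (Ti); 14:T/C (Ti); 15:A/C (Tv); 17:T/A (Tv); 21:A/T (Tv); 28:A/T (Tv); 29:T/A (Tv); 30:C/G (Tv); 31:A/G (Ti).
Of the 10 differences, 4 transitions and 6 transversions over 31 sites: P = 4/31 = 0.129032, Q = 6/31 = 0.193548.
d = −0.5·ln(0.548388) − 0.25·ln(0.612904) = −0.5·(-0.600772) − 0.25·(-0.489547) = 0.4228.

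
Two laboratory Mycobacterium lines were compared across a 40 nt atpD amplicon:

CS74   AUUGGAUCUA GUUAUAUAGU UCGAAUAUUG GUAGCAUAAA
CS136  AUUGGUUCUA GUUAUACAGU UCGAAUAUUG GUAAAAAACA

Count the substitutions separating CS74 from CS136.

Mismatches occur at site 6 (A/U), site 17 (U/C), site 34 (G/A), site 35 (C/A), site 37 (U/A), site 39 (A/C).
That gives 6 mismatches out of 40 aligned sites, so the Hamming distance is 6.

6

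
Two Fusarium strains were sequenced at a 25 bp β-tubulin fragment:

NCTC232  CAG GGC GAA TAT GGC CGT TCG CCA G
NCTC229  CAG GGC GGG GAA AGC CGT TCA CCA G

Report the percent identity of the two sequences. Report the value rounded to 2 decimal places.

Mismatches occur at site 8 (A/G), site 9 (A/G), site 10 (T/G), site 12 (T/A), site 13 (G/A), site 21 (G/A).
19 of the 25 sites match, so the percent identity is 19/25 × 100 = 76.00%.

76.00%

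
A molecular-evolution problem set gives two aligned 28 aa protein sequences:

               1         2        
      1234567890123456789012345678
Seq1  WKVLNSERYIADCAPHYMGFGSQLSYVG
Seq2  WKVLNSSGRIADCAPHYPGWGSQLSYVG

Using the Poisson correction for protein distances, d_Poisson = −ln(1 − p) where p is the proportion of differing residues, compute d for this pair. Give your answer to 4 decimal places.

Mismatches occur at site 7 (E↔S), site 8 (R↔G), site 9 (Y↔R), site 18 (M↔P), site 20 (F↔W).
p = 5/28 = 0.178571.
d = −ln(1 − 0.178571) = −ln(0.821429) = 0.1967.

0.1967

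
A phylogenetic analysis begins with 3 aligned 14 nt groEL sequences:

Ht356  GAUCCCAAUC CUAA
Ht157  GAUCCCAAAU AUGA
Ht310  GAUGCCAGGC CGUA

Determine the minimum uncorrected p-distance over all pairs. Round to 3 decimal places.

0.286

Pairwise Hamming distances:
  Ht356 vs Ht157: 4
  Ht356 vs Ht310: 5
  Ht157 vs Ht310: 7
The smallest is 4 mismatches, between Ht356 and Ht157; p = 4/14 = 0.286.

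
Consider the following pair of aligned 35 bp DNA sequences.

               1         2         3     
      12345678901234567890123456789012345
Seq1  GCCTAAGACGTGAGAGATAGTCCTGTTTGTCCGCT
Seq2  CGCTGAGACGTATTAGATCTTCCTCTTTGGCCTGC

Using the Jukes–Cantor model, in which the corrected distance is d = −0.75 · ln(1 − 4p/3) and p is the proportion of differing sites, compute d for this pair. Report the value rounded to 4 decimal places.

Mismatches occur at site 1 (G→C), site 2 (C→G), site 5 (A→G), site 12 (G→A), site 13 (A→T), site 14 (G→T), site 19 (A→C), site 20 (G→T), site 25 (G→C), site 30 (T→G), site 33 (G→T), site 34 (C→G), site 35 (T→C).
p = 13/35 = 0.371429.
d = −0.75 · ln(1 − (4/3)·0.371429) = −0.75 · ln(0.504761) = −0.75 · (-0.683670) = 0.5128.

0.5128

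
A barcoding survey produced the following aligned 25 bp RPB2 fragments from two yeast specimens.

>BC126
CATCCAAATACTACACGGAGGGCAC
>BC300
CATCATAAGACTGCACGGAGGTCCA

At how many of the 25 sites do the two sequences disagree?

7

The sequences differ at positions 5 (C/A), 6 (A/T), 9 (T/G), 13 (A/G), 22 (G/T), 24 (A/C), 25 (C/A).
That gives 7 mismatches out of 25 aligned sites, so the Hamming distance is 7.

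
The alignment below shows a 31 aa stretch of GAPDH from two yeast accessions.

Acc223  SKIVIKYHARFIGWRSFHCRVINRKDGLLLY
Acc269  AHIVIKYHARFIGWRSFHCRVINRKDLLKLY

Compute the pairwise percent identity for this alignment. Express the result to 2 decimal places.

87.10%

Differing sites — 1:S/A; 2:K/H; 27:G/L; 29:L/K.
27 of the 31 sites match, so the percent identity is 27/31 × 100 = 87.10%.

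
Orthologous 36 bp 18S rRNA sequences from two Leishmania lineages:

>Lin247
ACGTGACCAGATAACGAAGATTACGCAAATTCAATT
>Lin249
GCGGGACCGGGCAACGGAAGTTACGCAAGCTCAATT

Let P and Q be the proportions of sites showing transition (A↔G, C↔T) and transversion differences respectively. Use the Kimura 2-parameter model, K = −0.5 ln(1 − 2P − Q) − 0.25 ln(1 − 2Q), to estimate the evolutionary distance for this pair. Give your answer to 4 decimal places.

0.3894

Differing sites — 1:A/G (Ti); 4:T/G (Tv); 9:A/G (Ti); 11:A/G (Ti); 12:T/C (Ti); 17:A/G (Ti); 19:G/A (Ti); 20:A/G (Ti); 29:A/G (Ti); 30:T/C (Ti).
Of the 10 differences, 9 transitions and 1 transversion over 36 sites: P = 9/36 = 0.250000, Q = 1/36 = 0.027778.
d = −0.5·ln(0.472222) − 0.25·ln(0.944444) = −0.5·(-0.750306) − 0.25·(-0.057159) = 0.3894.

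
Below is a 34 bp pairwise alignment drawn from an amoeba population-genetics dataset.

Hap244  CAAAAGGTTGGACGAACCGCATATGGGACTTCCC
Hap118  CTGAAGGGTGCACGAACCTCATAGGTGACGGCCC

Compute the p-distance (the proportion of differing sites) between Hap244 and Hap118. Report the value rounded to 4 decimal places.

Differing sites — 2:A/T; 3:A/G; 8:T/G; 11:G/C; 19:G/T; 24:T/G; 26:G/T; 30:T/G; 31:T/G.
There are 9 differences over 34 sites, so p = 9/34 = 0.2647.

0.2647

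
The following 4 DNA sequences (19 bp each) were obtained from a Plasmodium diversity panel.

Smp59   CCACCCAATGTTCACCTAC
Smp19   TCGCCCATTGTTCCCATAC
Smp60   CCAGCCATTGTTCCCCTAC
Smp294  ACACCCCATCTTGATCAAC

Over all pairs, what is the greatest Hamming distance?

10

Pairwise Hamming distances:
  Smp59 vs Smp19: 5
  Smp59 vs Smp60: 3
  Smp59 vs Smp294: 6
  Smp19 vs Smp60: 4
  Smp19 vs Smp294: 10
  Smp60 vs Smp294: 9
The largest is 10, between Smp19 and Smp294.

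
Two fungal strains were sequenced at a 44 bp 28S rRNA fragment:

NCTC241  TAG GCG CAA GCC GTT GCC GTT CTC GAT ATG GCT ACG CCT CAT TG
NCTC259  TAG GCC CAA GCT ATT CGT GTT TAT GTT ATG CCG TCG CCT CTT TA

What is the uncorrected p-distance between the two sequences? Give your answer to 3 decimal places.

Differing sites — 6:G/C; 12:C/T; 13:G/A; 16:G/C; 17:C/G; 18:C/T; 22:C/T; 23:T/A; 24:C/T; 26:A/T; 31:G/C; 33:T/G; 34:A/T; 41:A/T; 44:G/A.
There are 15 differences over 44 sites, so p = 15/44 = 0.341.

0.341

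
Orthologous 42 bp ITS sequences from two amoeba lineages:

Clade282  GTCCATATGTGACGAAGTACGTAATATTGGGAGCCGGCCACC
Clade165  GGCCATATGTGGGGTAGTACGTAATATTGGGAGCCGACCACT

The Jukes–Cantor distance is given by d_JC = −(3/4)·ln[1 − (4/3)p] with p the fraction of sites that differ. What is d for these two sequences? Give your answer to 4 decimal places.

Mismatches occur at site 2 (T↔G), site 12 (A↔G), site 13 (C↔G), site 15 (A↔T), site 37 (G↔A), site 42 (C↔T).
p = 6/42 = 0.142857.
d = −0.75 · ln(1 − (4/3)·0.142857) = −0.75 · ln(0.809524) = −0.75 · (-0.211309) = 0.1585.

0.1585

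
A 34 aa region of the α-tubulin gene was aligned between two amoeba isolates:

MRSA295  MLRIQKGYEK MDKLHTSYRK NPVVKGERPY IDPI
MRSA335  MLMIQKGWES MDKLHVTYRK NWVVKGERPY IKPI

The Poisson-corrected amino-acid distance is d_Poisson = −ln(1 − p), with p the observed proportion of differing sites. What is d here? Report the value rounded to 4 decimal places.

Differing sites — 3:R/M; 8:Y/W; 10:K/S; 16:T/V; 17:S/T; 22:P/W; 32:D/K.
p = 7/34 = 0.205882.
d = −ln(1 − 0.205882) = −ln(0.794118) = 0.2305.

0.2305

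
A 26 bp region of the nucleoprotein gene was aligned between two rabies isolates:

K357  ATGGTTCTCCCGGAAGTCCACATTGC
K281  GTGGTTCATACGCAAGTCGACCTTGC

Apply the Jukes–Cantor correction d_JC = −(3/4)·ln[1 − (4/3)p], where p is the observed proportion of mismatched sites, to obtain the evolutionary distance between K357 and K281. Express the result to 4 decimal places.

0.3335

Mismatches occur at site 1 (A→G), site 8 (T→A), site 9 (C→T), site 10 (C→A), site 13 (G→C), site 19 (C→G), site 22 (A→C).
p = 7/26 = 0.269231.
d = −0.75 · ln(1 − (4/3)·0.269231) = −0.75 · ln(0.641025) = −0.75 · (-0.444687) = 0.3335.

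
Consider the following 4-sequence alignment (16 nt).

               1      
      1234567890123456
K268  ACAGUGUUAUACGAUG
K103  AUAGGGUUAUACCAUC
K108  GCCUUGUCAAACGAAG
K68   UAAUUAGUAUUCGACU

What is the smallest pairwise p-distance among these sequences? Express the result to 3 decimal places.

Pairwise Hamming distances:
  K268 vs K103: 4
  K268 vs K108: 6
  K268 vs K68: 8
  K103 vs K108: 10
  K103 vs K68: 10
  K108 vs K68: 10
The smallest is 4 mismatches, between K268 and K103; p = 4/16 = 0.250.

0.250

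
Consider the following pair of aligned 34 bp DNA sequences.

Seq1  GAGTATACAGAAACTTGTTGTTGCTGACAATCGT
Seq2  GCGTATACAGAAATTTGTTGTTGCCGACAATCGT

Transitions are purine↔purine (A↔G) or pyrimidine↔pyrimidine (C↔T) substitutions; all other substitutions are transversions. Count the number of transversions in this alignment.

1

The sequences differ at positions 2 (A/C, transversion), 14 (C/T, transition), 25 (T/C, transition).
Of the 3 differences, 2 transitions and 1 transversion, so the answer is 1.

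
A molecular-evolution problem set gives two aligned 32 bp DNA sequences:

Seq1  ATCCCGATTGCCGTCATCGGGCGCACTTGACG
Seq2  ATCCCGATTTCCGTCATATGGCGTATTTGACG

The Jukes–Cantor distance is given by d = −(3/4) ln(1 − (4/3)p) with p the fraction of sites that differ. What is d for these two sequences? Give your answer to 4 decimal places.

0.1752

The sequences differ at positions 10 (G/T), 18 (C/A), 19 (G/T), 24 (C/T), 26 (C/T).
p = 5/32 = 0.156250.
d = −0.75 · ln(1 − (4/3)·0.156250) = −0.75 · ln(0.791667) = −0.75 · (-0.233614) = 0.1752.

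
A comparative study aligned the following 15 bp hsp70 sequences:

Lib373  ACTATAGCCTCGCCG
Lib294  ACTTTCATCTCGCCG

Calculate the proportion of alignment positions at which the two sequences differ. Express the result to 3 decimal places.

0.267

Mismatches occur at site 4 (A↔T), site 6 (A↔C), site 7 (G↔A), site 8 (C↔T).
There are 4 differences over 15 sites, so p = 4/15 = 0.267.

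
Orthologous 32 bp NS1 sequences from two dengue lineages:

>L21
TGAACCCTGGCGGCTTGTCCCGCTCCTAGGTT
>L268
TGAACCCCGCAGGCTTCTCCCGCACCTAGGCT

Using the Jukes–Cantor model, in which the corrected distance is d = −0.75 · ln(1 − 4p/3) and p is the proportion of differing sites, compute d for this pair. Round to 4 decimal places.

0.2158

The sequences differ at positions 8 (T/C), 10 (G/C), 11 (C/A), 17 (G/C), 24 (T/A), 31 (T/C).
p = 6/32 = 0.187500.
d = −0.75 · ln(1 − (4/3)·0.187500) = −0.75 · ln(0.750000) = −0.75 · (-0.287682) = 0.2158.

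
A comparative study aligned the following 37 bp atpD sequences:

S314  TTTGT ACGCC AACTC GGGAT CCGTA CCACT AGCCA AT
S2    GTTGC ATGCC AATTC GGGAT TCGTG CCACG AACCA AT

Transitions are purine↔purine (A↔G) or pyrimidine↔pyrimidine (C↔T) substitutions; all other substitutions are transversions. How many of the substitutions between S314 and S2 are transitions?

6

The sequences differ at positions 1 (T/G, transversion), 5 (T/C, transition), 7 (C/T, transition), 13 (C/T, transition), 21 (C/T, transition), 25 (A/G, transition), 30 (T/G, transversion), 32 (G/A, transition).
Of the 8 differences, 6 transitions and 2 transversions, so the answer is 6.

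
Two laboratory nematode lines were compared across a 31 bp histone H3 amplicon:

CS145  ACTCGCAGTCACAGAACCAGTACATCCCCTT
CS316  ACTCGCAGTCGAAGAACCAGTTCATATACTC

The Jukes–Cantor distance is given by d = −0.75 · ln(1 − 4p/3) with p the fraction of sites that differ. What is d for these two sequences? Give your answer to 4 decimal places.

0.2687

Differing sites — 11:A/G; 12:C/A; 22:A/T; 26:C/A; 27:C/T; 28:C/A; 31:T/C.
p = 7/31 = 0.225806.
d = −0.75 · ln(1 − (4/3)·0.225806) = −0.75 · ln(0.698925) = −0.75 · (-0.358212) = 0.2687.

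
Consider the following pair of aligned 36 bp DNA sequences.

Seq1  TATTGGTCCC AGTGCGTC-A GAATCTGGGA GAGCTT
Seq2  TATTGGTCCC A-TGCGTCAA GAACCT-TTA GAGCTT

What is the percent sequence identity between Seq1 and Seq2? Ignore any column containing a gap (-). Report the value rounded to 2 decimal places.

Excluding the 3 gap columns leaves 33 comparable sites.
Mismatches occur at site 24 (T→C), site 28 (G→T), site 29 (G→T).
30 of the 33 comparable sites match, so the percent identity is 30/33 × 100 = 90.91%.

90.91%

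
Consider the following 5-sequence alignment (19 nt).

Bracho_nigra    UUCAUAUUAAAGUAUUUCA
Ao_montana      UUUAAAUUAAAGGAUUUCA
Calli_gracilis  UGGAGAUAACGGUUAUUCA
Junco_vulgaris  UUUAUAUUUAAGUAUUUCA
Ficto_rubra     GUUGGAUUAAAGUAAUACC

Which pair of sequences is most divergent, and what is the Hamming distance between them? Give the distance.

10

Pairwise Hamming distances:
  Bracho_nigra vs Ao_montana: 3
  Bracho_nigra vs Calli_gracilis: 8
  Bracho_nigra vs Junco_vulgaris: 2
  Bracho_nigra vs Ficto_rubra: 7
  Ao_montana vs Calli_gracilis: 9
  Ao_montana vs Junco_vulgaris: 3
  Ao_montana vs Ficto_rubra: 7
  Calli_gracilis vs Junco_vulgaris: 9
  Calli_gracilis vs Ficto_rubra: 10
  Junco_vulgaris vs Ficto_rubra: 7
The largest is 10, between Calli_gracilis and Ficto_rubra.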